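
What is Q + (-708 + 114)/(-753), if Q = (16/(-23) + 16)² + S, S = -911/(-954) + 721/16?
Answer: 284786506967/1013369328 ≈ 281.03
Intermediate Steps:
S = 351205/7632 (S = -911*(-1/954) + 721*(1/16) = 911/954 + 721/16 = 351205/7632 ≈ 46.017)
Q = 1131422773/4037328 (Q = (16/(-23) + 16)² + 351205/7632 = (16*(-1/23) + 16)² + 351205/7632 = (-16/23 + 16)² + 351205/7632 = (352/23)² + 351205/7632 = 123904/529 + 351205/7632 = 1131422773/4037328 ≈ 280.24)
Q + (-708 + 114)/(-753) = 1131422773/4037328 + (-708 + 114)/(-753) = 1131422773/4037328 - 594*(-1/753) = 1131422773/4037328 + 198/251 = 284786506967/1013369328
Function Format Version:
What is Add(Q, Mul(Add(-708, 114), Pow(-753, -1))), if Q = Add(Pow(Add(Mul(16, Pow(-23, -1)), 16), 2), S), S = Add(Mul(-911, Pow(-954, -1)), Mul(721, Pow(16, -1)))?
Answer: Rational(284786506967, 1013369328) ≈ 281.03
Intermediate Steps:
S = Rational(351205, 7632) (S = Add(Mul(-911, Rational(-1, 954)), Mul(721, Rational(1, 16))) = Add(Rational(911, 954), Rational(721, 16)) = Rational(351205, 7632) ≈ 46.017)
Q = Rational(1131422773, 4037328) (Q = Add(Pow(Add(Mul(16, Pow(-23, -1)), 16), 2), Rational(351205, 7632)) = Add(Pow(Add(Mul(16, Rational(-1, 23)), 16), 2), Rational(351205, 7632)) = Add(Pow(Add(Rational(-16, 23), 16), 2), Rational(351205, 7632)) = Add(Pow(Rational(352, 23), 2), Rational(351205, 7632)) = Add(Rational(123904, 529), Rational(351205, 7632)) = Rational(1131422773, 4037328) ≈ 280.24)
Add(Q, Mul(Add(-708, 114), Pow(-753, -1))) = Add(Rational(1131422773, 4037328), Mul(Add(-708, 114), Pow(-753, -1))) = Add(Rational(1131422773, 4037328), Mul(-594, Rational(-1, 753))) = Add(Rational(1131422773, 4037328), Rational(198, 251)) = Rational(284786506967, 1013369328)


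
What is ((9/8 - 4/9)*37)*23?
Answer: 41699/72 ≈ 579.15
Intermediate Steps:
((9/8 - 4/9)*37)*23 = ((49/72)*37)*23 = (1813/72)*23 = 41699/72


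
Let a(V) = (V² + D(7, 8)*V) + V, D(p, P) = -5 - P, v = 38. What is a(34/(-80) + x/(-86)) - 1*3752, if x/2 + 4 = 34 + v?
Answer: -11016778759/2958400 ≈ -3723.9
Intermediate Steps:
x = 136 (x = -8 + 2*(34 + 38) = -8 + 2*72 = -8 + 144 = 136)
a(V) = V² - 12*V (a(V) = (V² + (-5 - 1*8)*V) + V = (V² + (-5 - 8)*V) + V = (V² - 13*V) + V = V² - 12*V)
a(34/(-80) + x/(-86)) - 1*3752 = (34/(-80) + 136/(-86))*(-12 + (34/(-80) + 136/(-86))) - 1*3752 = (34*(-1/80) + 136*(-1/86))*(-12 + (34*(-1/80) + 136*(-1/86))) - 3752 = (-17/40 - 68/43)*(-12 + (-17/40 - 68/43)) - 3752 = -3451*(-12 - 3451/1720)/1720 - 3752 = -3451/1720*(-24091/1720) - 3752 = 83138041/2958400 - 3752 = -11016778759/2958400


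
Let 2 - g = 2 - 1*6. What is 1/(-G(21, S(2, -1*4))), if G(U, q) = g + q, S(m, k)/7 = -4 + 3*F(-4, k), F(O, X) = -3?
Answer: 1/85 ≈ 0.011765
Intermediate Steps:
g = 6 (g = 2 - (2 - 1*6) = 2 - (2 - 6) = 2 - 1*(-4) = 2 + 4 = 6)
S(m, k) = -91 (S(m, k) = 7*(-4 + 3*(-3)) = 7*(-4 - 9) = 7*(-13) = -91)
G(U, q) = 6 + q
1/(-G(21, S(2, -1*4))) = 1/(-(6 - 91)) = 1/(-1*(-85)) = 1/85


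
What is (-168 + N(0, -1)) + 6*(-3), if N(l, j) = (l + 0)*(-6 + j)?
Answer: -186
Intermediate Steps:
N(l, j) = l*(-6 + j)
(-168 + N(0, -1)) + 6*(-3) = (-168 + 0*(-6 - 1)) + 6*(-3) = (-168 + 0*(-7)) - 18 = (-168 + 0) - 18 = -168 - 18 = -186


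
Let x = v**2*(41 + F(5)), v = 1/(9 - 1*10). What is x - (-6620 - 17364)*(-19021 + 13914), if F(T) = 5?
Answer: -122486242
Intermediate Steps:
v = -1 (v = 1/(9 - 10) = 1/(-1) = -1)
x = 46 (x = (-1)**2*(41 + 5) = 1*46 = 46)
x - (-6620 - 17364)*(-19021 + 13914) = 46 - (-6620 - 17364)*(-19021 + 13914) = 46 - (-23984)*(-5107) = 46 - 1*122486288 = 46 - 122486288 = -122486242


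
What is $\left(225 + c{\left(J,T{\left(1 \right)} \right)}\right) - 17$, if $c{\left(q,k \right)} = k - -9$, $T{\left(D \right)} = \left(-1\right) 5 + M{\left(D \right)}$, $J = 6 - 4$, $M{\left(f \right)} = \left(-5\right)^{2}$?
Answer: $237$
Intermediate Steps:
$M{\left(f \right)} = 25$
$J = 2$ ($J = 6 - 4 = 2$)
$T{\left(D \right)} = 20$ ($T{\left(D \right)} = \left(-1\right) 5 + 25 = -5 + 25 = 20$)
$c{\left(q,k \right)} = 9 + k$ ($c{\left(q,k \right)} = k + 9 = 9 + k$)
$\left(225 + c{\left(J,T{\left(1 \right)} \right)}\right) - 17 = \left(225 + \left(9 + 20\right)\right) - 17 = \left(225 + 29\right) - 17 = 254 - 17 = 237$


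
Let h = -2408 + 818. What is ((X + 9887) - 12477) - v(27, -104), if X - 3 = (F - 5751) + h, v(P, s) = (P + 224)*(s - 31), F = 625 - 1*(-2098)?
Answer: 26680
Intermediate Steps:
F = 2723 (F = 625 + 2098 = 2723)
v(P, s) = (-31 + s)*(224 + P) (v(P, s) = (224 + P)*(-31 + s) = (-31 + s)*(224 + P))
h = -1590
X = -4615 (X = 3 + ((2723 - 5751) - 1590) = 3 + (-3028 - 1590) = 3 - 4618 = -4615)
((X + 9887) - 12477) - v(27, -104) = ((-4615 + 9887) - 12477) - (-6944 - 31*27 + 224*(-104) + 27*(-104)) = (5272 - 12477) - (-6944 - 837 - 23296 - 2808) = -7205 - 1*(-33885) = -7205 + 33885 = 26680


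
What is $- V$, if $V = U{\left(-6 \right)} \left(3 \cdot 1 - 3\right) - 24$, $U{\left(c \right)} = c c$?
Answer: $24$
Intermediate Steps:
$U{\left(c \right)} = c^{2}$
$V = -24$ ($V = \left(-6\right)^{2} \left(3 \cdot 1 - 3\right) - 24 = 36 \left(3 - 3\right) - 24 = 36 \cdot 0 - 24 = 0 - 24 = -24$)
$- V = \left(-1\right) \left(-24\right) = 24$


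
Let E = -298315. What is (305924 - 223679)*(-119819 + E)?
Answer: -34389430830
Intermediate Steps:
(305924 - 223679)*(-119819 + E) = (305924 - 223679)*(-119819 - 298315) = 82245*(-418134) = -34389430830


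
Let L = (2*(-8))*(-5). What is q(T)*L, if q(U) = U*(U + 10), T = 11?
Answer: 18480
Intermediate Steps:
L = 80 (L = -16*(-5) = 80)
q(U) = U*(10 + U)
q(T)*L = (11*(10 + 11))*80 = (11*21)*80 = 231*80 = 18480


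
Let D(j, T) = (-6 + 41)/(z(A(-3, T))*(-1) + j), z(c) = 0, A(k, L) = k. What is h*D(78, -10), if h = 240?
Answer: 1400/13 ≈ 107.69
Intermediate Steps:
D(j, T) = 35/j (D(j, T) = (-6 + 41)/(0*(-1) + j) = 35/(0 + j) = 35/j)
h*D(78, -10) = 240*(35/78) = 1400/13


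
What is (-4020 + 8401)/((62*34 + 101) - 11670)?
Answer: -4381/9461 ≈ -0.46306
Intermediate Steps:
(-4020 + 8401)/((62*34 + 101) - 11670) = 4381/((2108 + 101) - 11670) = 4381/(2209 - 11670) = 4381/(-9461) = 4381*(-1/9461) = -4381/9461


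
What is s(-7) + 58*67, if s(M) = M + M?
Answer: 3872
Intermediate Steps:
s(M) = 2*M
s(-7) + 58*67 = 2*(-7) + 58*67 = -14 + 3886 = 3872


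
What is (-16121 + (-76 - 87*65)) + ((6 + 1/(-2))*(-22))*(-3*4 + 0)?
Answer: -20400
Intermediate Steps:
(-16121 + (-76 - 87*65)) + ((6 + 1/(-2))*(-22))*(-3*4 + 0) = (-16121 + (-76 - 5655)) + ((6 - ½)*(-22))*(-12 + 0) = (-16121 - 5731) + ((11/2)*(-22))*(-12) = -21852 - 121*(-12) = -21852 + 1452 = -20400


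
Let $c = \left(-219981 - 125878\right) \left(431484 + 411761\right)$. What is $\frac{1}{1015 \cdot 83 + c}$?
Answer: $- \frac{1}{291643788210} \approx -3.4288 \cdot 10^{-12}$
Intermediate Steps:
$c = -291643872455$ ($c = \left(-345859\right) 843245 = -291643872455$)
$\frac{1}{1015 \cdot 83 + c} = \frac{1}{1015 \cdot 83 - 291643872455} = \frac{1}{84245 - 291643872455} = \frac{1}{-291643788210} = - \frac{1}{291643788210}$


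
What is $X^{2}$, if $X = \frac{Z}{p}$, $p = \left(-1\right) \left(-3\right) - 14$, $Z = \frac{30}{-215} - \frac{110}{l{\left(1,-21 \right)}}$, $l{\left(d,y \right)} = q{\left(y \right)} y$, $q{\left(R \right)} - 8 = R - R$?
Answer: $\frac{3463321}{1578631824} \approx 0.0021939$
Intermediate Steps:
$q{\left(R \right)} = 8$ ($q{\left(R \right)} = 8 + \left(R - R\right) = 8 + 0 = 8$)
$l{\left(d,y \right)} = 8 y$
$Z = \frac{1861}{3612}$ ($Z = \frac{30}{-215} - \frac{110}{8 \left(-21\right)} = 30 \left(- \frac{1}{215}\right) - \frac{110}{-168} = - \frac{6}{43} - - \frac{55}{84} = - \frac{6}{43} + \frac{55}{84} = \frac{1861}{3612} \approx 0.51523$)
$p = -11$ ($p = 3 - 14 = -11$)
$X = - \frac{1861}{39732}$ ($X = \frac{1861}{3612 \left(-11\right)} = \frac{1861}{3612} \left(- \frac{1}{11}\right) = - \frac{1861}{39732} \approx -0.046839$)
$X^{2} = \left(- \frac{1861}{39732}\right)^{2} = \frac{3463321}{1578631824}$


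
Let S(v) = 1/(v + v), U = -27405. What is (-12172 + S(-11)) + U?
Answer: -870695/22 ≈ -39577.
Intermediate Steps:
S(v) = 1/(2*v)
(-12172 + S(-11)) + U = (-12172 + (½)/(-11)) - 27405 = (-12172 + (½)*(-1/11)) - 27405 = (-12172 - 1/22) - 27405 = -267785/22 - 27405 = -870695/22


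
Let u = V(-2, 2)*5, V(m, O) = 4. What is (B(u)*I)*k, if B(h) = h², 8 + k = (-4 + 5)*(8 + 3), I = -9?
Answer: -10800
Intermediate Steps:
k = 3 (k = -8 + (-4 + 5)*(8 + 3) = -8 + 1*11 = -8 + 11 = 3)
u = 20 (u = 4*5 = 20)
(B(u)*I)*k = (20²*(-9))*3 = (400*(-9))*3 = -3600*3 = -10800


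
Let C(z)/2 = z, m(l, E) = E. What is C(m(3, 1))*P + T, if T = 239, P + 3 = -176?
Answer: -119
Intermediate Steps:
P = -179 (P = -3 - 176 = -179)
C(z) = 2*z
C(m(3, 1))*P + T = (2*1)*(-179) + 239 = 2*(-179) + 239 = -358 + 239 = -119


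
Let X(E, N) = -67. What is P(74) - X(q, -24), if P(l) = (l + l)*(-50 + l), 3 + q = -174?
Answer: 3619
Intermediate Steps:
q = -177 (q = -3 - 174 = -177)
P(l) = 2*l*(-50 + l) (P(l) = (2*l)*(-50 + l) = 2*l*(-50 + l))
P(74) - X(q, -24) = 2*74*(-50 + 74) - 1*(-67) = 2*74*24 + 67 = 3552 + 67 = 3619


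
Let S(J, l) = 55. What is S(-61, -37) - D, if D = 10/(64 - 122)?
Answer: 1600/29 ≈ 55.172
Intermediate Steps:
D = -5/29 (D = 10/(-58) = 10*(-1/58) = -5/29 ≈ -0.17241)
S(-61, -37) - D = 55 - 1*(-5/29) = 55 + 5/29 = 1600/29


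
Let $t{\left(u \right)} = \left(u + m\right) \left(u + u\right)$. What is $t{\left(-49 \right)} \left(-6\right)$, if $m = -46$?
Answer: $-55860$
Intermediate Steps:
$t{\left(u \right)} = 2 u \left(-46 + u\right)$ ($t{\left(u \right)} = \left(u - 46\right) \left(u + u\right) = \left(-46 + u\right) 2 u = 2 u \left(-46 + u\right)$)
$t{\left(-49 \right)} \left(-6\right) = 2 \left(-49\right) \left(-46 - 49\right) \left(-6\right) = 2 \left(-49\right) \left(-95\right) \left(-6\right) = 9310 \left(-6\right) = -55860$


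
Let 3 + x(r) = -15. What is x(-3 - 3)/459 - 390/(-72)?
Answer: 1097/204 ≈ 5.3774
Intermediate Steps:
x(r) = -18 (x(r) = -3 - 15 = -18)
x(-3 - 3)/459 - 390/(-72) = -18/459 - 390/(-72) = -18*1/459 - 390*(-1/72) = -2/51 + 65/12 = 1097/204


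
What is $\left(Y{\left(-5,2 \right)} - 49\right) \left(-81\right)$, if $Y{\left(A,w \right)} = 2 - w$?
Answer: $3969$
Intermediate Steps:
$\left(Y{\left(-5,2 \right)} - 49\right) \left(-81\right) = \left(\left(2 - 2\right) - 49\right) \left(-81\right) = \left(0 - 49\right) \left(-81\right) = \left(-49\right) \left(-81\right) = 3969$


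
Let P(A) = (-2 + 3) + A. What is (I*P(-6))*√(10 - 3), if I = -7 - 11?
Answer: 90*√7 ≈ 238.12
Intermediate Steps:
P(A) = 1 + A
I = -18
(I*P(-6))*√(10 - 3) = (-18*(1 - 6))*√(10 - 3) = (-18*(-5))*√7 = 90*√7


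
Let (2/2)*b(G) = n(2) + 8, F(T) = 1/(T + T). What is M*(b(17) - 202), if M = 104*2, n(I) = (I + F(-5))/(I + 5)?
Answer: -1410344/35 ≈ -40296.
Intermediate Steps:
F(T) = 1/(2*T)
n(I) = (-1/10 + I)/(5 + I) (n(I) = (I + (1/2)/(-5))/(I + 5) = (I + (1/2)*(-1/5))/(5 + I) = (I - 1/10)/(5 + I) = (-1/10 + I)/(5 + I))
M = 208
b(G) = 579/70 (b(G) = (-1/10 + 2)/(5 + 2) + 8 = (19/10)/7 + 8 = (1/7)*(19/10) + 8 = 19/70 + 8 = 579/70)
M*(b(17) - 202) = 208*(579/70 - 202) = 208*(-13561/70) = -1410344/35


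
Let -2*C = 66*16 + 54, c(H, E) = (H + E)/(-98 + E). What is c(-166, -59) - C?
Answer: 87360/157 ≈ 556.43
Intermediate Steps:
c(H, E) = (E + H)/(-98 + E)
C = -555 (C = -(66*16 + 54)/2 = -(1056 + 54)/2 = -1/2*1110 = -555)
c(-166, -59) - C = (-59 - 166)/(-98 - 59) - 1*(-555) = -225/(-157) + 555 = -1/157*(-225) + 555 = 225/157 + 555 = 87360/157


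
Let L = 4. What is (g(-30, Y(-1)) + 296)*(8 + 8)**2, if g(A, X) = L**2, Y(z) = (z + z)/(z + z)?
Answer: 79872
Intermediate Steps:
Y(z) = 1 (Y(z) = (2*z)/((2*z)) = (2*z)*(1/(2*z)) = 1)
g(A, X) = 16 (g(A, X) = 4**2 = 16)
(g(-30, Y(-1)) + 296)*(8 + 8)**2 = (16 + 296)*(8 + 8)**2 = 312*16**2 = 312*256 = 79872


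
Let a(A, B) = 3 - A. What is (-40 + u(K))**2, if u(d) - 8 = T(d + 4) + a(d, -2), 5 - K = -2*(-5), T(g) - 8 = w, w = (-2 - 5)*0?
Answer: 256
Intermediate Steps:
w = 0 (w = -7*0 = 0)
T(g) = 8 (T(g) = 8 + 0 = 8)
K = -5 (K = 5 - (-2)*(-5) = 5 - 1*10 = 5 - 10 = -5)
u(d) = 19 - d (u(d) = 8 + (8 + (3 - d)) = 8 + (11 - d) = 19 - d)
(-40 + u(K))**2 = (-40 + (19 - 1*(-5)))**2 = (-40 + (19 + 5))**2 = (-40 + 24)**2 = (-16)**2 = 256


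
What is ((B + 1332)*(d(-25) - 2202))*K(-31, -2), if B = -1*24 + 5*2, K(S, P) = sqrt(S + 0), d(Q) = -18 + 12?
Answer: -2910144*I*sqrt(31) ≈ -1.6203e+7*I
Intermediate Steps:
d(Q) = -6
K(S, P) = sqrt(S)
B = -14 (B = -24 + 10 = -14)
((B + 1332)*(d(-25) - 2202))*K(-31, -2) = ((-14 + 1332)*(-6 - 2202))*sqrt(-31) = (1318*(-2208))*(I*sqrt(31)) = -2910144*I*sqrt(31)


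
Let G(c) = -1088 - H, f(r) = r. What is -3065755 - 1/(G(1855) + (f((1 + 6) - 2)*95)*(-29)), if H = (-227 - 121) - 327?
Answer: -43496931939/14188 ≈ -3.0658e+6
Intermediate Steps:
H = -675 (H = -348 - 327 = -675)
G(c) = -413 (G(c) = -1088 - 1*(-675) = -1088 + 675 = -413)
-3065755 - 1/(G(1855) + (f((1 + 6) - 2)*95)*(-29)) = -3065755 - 1/(-413 + (((1 + 6) - 2)*95)*(-29)) = -3065755 - 1/(-413 + ((7 - 2)*95)*(-29)) = -3065755 - 1/(-413 + (5*95)*(-29)) = -3065755 - 1/(-413 + 475*(-29)) = -3065755 - 1/(-413 - 13775) = -3065755 - 1/(-14188) = -3065755 - 1*(-1/14188) = -3065755 + 1/14188 = -43496931939/14188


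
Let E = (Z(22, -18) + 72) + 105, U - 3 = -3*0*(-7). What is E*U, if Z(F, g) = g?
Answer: 477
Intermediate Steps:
U = 3 (U = 3 - 3*0*(-7) = 3 + 0*(-7) = 3 + 0 = 3)
E = 159 (E = (-18 + 72) + 105 = 54 + 105 = 159)
E*U = 159*3 = 477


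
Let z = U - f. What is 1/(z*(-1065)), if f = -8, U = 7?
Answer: -1/15975 ≈ -6.2598e-5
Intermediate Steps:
z = 15 (z = 7 - 1*(-8) = 7 + 8 = 15)
1/(z*(-1065)) = 1/(15*(-1065)) = 1/(-15975) = -1/15975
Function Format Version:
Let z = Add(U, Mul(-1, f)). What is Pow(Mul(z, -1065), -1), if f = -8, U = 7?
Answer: Rational(-1, 15975) ≈ -6.2598e-5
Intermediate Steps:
z = 15 (z = Add(7, Mul(-1, -8)) = Add(7, 8) = 15)
Pow(Mul(z, -1065), -1) = Pow(Mul(15, -1065), -1) = Pow(-15975, -1) = Rational(-1, 15975)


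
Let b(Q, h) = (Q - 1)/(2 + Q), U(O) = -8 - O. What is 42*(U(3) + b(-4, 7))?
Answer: -357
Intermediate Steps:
b(Q, h) = (-1 + Q)/(2 + Q)
42*(U(3) + b(-4, 7)) = 42*((-8 - 1*3) + (-1 - 4)/(2 - 4)) = 42*((-8 - 3) - 5/(-2)) = 42*(-11 - 1/2*(-5)) = 42*(-11 + 5/2) = 42*(-17/2) = -357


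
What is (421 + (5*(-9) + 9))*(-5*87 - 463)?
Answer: -345730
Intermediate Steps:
(421 + (5*(-9) + 9))*(-5*87 - 463) = (421 + (-45 + 9))*(-435 - 463) = (421 - 36)*(-898) = 385*(-898) = -345730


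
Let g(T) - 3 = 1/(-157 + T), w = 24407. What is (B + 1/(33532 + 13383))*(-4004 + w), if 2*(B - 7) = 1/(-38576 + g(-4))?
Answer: 83223057542823999/582708132820 ≈ 1.4282e+5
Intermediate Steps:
g(T) = 3 + 1/(-157 + T)
B = 86943395/12420508 (B = 7 + 1/(2*(-38576 + (-470 + 3*(-4))/(-157 - 4))) = 7 + 1/(2*(-38576 + (-470 - 12)/(-161))) = 7 + 1/(2*(-38576 - 1/161*(-482))) = 7 + 1/(2*(-38576 + 482/161)) = 7 + 1/(2*(-6210254/161)) = 7 + (½)*(-161/6210254) = 7 - 161/12420508 = 86943395/12420508 ≈ 7.0000)
(B + 1/(33532 + 13383))*(-4004 + w) = (86943395/12420508 + 1/(33532 + 13383))*(-4004 + 24407) = (86943395/12420508 + 1/46915)*20403 = (4078961796933/582708132820)*20403 = 83223057542823999/582708132820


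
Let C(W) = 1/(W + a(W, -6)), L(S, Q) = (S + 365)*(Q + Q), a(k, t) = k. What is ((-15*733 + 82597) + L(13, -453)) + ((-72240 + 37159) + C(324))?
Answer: -198253655/648 ≈ -3.0595e+5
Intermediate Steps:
L(S, Q) = 2*Q*(365 + S) (L(S, Q) = (365 + S)*(2*Q) = 2*Q*(365 + S))
C(W) = 1/(2*W) (C(W) = 1/(W + W) = 1/(2*W))
((-15*733 + 82597) + L(13, -453)) + ((-72240 + 37159) + C(324)) = ((-15*733 + 82597) + 2*(-453)*(365 + 13)) + ((-72240 + 37159) + (1/2)/324) = ((-10995 + 82597) + 2*(-453)*378) + (-35081 + (1/2)*(1/324)) = (71602 - 342468) + (-35081 + 1/648) = -270866 - 22732487/648 = -198253655/648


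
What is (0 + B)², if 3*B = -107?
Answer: 11449/9 ≈ 1272.1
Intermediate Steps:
B = -107/3 (B = (⅓)*(-107) = -107/3 ≈ -35.667)
(0 + B)² = (0 - 107/3)² = (-107/3)² = 11449/9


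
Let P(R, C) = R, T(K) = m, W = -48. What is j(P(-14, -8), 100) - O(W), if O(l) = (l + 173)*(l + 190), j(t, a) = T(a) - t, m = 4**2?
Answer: -17720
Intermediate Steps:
m = 16
T(K) = 16
j(t, a) = 16 - t
O(l) = (173 + l)*(190 + l)
j(P(-14, -8), 100) - O(W) = (16 - 1*(-14)) - (32870 + (-48)**2 + 363*(-48)) = (16 + 14) - (32870 + 2304 - 17424) = 30 - 1*17750 = 30 - 17750 = -17720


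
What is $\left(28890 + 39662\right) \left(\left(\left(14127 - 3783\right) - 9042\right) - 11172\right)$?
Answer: $-676608240$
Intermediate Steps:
$\left(28890 + 39662\right) \left(\left(\left(14127 - 3783\right) - 9042\right) - 11172\right) = 68552 \left(\left(10344 - 9042\right) - 11172\right) = 68552 \left(1302 - 11172\right) = 68552 \left(-9870\right) = -676608240$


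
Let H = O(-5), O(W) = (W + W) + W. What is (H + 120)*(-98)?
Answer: -10290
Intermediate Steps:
O(W) = 3*W (O(W) = 2*W + W = 3*W)
H = -15 (H = 3*(-5) = -15)
(H + 120)*(-98) = (-15 + 120)*(-98) = 105*(-98) = -10290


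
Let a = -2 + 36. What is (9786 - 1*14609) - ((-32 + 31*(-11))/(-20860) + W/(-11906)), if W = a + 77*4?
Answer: -598916767749/124179580 ≈ -4823.0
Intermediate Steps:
a = 34
W = 342 (W = 34 + 77*4 = 34 + 308 = 342)
(9786 - 1*14609) - ((-32 + 31*(-11))/(-20860) + W/(-11906)) = (9786 - 1*14609) - ((-32 + 31*(-11))/(-20860) + 342/(-11906)) = (9786 - 14609) - ((-32 - 341)*(-1/20860) + 342*(-1/11906)) = -4823 - (-373*(-1/20860) - 171/5953) = -4823 - (373/20860 - 171/5953) = -4823 - 1*(-1346591/124179580) = -4823 + 1346591/124179580 = -598916767749/124179580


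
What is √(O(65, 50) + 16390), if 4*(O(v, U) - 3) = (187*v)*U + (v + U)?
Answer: √673437/2 ≈ 410.32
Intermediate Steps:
O(v, U) = 3 + U/4 + v/4 + 187*U*v/4 (O(v, U) = 3 + ((187*v)*U + (v + U))/4 = 3 + (187*U*v + (U + v))/4 = 3 + (U + v + 187*U*v)/4 = 3 + (U/4 + v/4 + 187*U*v/4) = 3 + U/4 + v/4 + 187*U*v/4)
√(O(65, 50) + 16390) = √((3 + (¼)*50 + (¼)*65 + (187/4)*50*65) + 16390) = √((3 + 25/2 + 65/4 + 303875/2) + 16390) = √(607877/4 + 16390) = √(673437/4) = √673437/2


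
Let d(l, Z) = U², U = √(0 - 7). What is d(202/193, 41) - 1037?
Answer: -1044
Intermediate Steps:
U = I*√7 (U = √(-7) = I*√7 ≈ 2.6458*I)
d(l, Z) = -7 (d(l, Z) = (I*√7)² = -7)
d(202/193, 41) - 1037 = -7 - 1037 = -1044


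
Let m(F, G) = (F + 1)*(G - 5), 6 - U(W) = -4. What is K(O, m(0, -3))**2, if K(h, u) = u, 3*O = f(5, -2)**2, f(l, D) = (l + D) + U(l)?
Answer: 64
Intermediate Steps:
U(W) = 10 (U(W) = 6 - 1*(-4) = 6 + 4 = 10)
m(F, G) = (1 + F)*(-5 + G)
f(l, D) = 10 + D + l (f(l, D) = (l + D) + 10 = (D + l) + 10 = 10 + D + l)
O = 169/3 (O = (10 - 2 + 5)**2/3 = (1/3)*13**2 = (1/3)*169 = 169/3 ≈ 56.333)
K(O, m(0, -3))**2 = (-5 - 3 - 5*0 + 0*(-3))**2 = (-5 - 3 + 0 + 0)**2 = (-8)**2 = 64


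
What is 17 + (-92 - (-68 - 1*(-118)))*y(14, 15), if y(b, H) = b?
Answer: -1971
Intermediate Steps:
17 + (-92 - (-68 - 1*(-118)))*y(14, 15) = 17 + (-92 - (-68 - 1*(-118)))*14 = 17 + (-92 - (-68 + 118))*14 = 17 + (-92 - 1*50)*14 = 17 + (-92 - 50)*14 = 17 - 142*14 = 17 - 1988 = -1971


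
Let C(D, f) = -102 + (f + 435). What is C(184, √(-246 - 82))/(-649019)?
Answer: -333/649019 - 2*I*√82/649019 ≈ -0.00051308 - 2.7905e-5*I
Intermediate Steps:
C(D, f) = 333 + f (C(D, f) = -102 + (435 + f) = 333 + f)
C(184, √(-246 - 82))/(-649019) = (333 + √(-246 - 82))/(-649019) = (333 + √(-328))*(-1/649019) = (333 + 2*I*√82)*(-1/649019) = -333/649019 - 2*I*√82/649019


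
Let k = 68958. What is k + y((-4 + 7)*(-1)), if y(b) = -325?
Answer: 68633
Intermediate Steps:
k + y((-4 + 7)*(-1)) = 68958 - 325 = 68633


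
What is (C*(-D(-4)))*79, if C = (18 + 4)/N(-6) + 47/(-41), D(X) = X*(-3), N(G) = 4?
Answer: -169218/41 ≈ -4127.3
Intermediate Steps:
D(X) = -3*X
C = 357/82 (C = (18 + 4)/4 + 47/(-41) = 22*(1/4) + 47*(-1/41) = 11/2 - 47/41 = 357/82 ≈ 4.3537)
(C*(-D(-4)))*79 = (357*(-(-3)*(-4))/82)*79 = (357*(-1*12)/82)*79 = ((357/82)*(-12))*79 = -2142/41*79 = -169218/41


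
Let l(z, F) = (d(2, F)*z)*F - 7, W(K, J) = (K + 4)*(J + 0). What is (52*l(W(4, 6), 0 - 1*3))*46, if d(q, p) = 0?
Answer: -16744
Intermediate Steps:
W(K, J) = J*(4 + K) (W(K, J) = (4 + K)*J = J*(4 + K))
l(z, F) = -7 (l(z, F) = (0*z)*F - 7 = 0*F - 7 = 0 - 7 = -7)
(52*l(W(4, 6), 0 - 1*3))*46 = (52*(-7))*46 = -364*46 = -16744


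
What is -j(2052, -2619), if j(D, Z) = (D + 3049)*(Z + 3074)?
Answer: -2320955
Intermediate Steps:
j(D, Z) = (3049 + D)*(3074 + Z)
-j(2052, -2619) = -(9372626 + 3049*(-2619) + 3074*2052 + 2052*(-2619)) = -(9372626 - 7985331 + 6307848 - 5374188) = -1*2320955 = -2320955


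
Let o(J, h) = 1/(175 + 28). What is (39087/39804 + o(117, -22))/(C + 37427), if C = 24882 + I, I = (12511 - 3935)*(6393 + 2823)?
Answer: 531631/42608964461980 ≈ 1.2477e-8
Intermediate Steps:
I = 79036416 (I = 8576*9216 = 79036416)
o(J, h) = 1/203
C = 79061298 (C = 24882 + 79036416 = 79061298)
(39087/39804 + o(117, -22))/(C + 37427) = (39087/39804 + 1/203)/(79061298 + 37427) = (39087*(1/39804) + 1/203)/79098725 = (13029/13268 + 1/203)*(1/79098725) = (2658155/2693404)*(1/79098725) = 531631/42608964461980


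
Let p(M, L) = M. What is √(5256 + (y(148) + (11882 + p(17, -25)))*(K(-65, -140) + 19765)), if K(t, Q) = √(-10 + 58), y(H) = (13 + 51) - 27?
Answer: 2*√(58980074 + 11936*√3) ≈ 15362.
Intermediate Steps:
y(H) = 37 (y(H) = 64 - 27 = 37)
K(t, Q) = 4*√3 (K(t, Q) = √48 = 4*√3)
√(5256 + (y(148) + (11882 + p(17, -25)))*(K(-65, -140) + 19765)) = √(5256 + (37 + (11882 + 17))*(4*√3 + 19765)) = √(5256 + (37 + 11899)*(19765 + 4*√3)) = √(5256 + 11936*(19765 + 4*√3)) = √(5256 + (235915040 + 47744*√3)) = √(235920296 + 47744*√3)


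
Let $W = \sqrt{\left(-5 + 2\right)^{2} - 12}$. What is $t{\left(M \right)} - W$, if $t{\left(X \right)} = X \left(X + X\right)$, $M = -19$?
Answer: $722 - i \sqrt{3} \approx 722.0 - 1.732 i$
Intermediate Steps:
$t{\left(X \right)} = 2 X^{2}$ ($t{\left(X \right)} = X 2 X = 2 X^{2}$)
$W = i \sqrt{3}$ ($W = \sqrt{\left(-3\right)^{2} - 12} = \sqrt{9 - 12} = \sqrt{-3} = i \sqrt{3} \approx 1.732 i$)
$t{\left(M \right)} - W = 2 \left(-19\right)^{2} - i \sqrt{3} = 2 \cdot 361 - i \sqrt{3} = 722 - i \sqrt{3}$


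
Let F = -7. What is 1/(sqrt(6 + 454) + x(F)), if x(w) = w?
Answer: 7/411 + 2*sqrt(115)/411 ≈ 0.069216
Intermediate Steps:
1/(sqrt(6 + 454) + x(F)) = 1/(sqrt(6 + 454) - 7) = 1/(sqrt(460) - 7) = 1/(2*sqrt(115) - 7) = 1/(-7 + 2*sqrt(115))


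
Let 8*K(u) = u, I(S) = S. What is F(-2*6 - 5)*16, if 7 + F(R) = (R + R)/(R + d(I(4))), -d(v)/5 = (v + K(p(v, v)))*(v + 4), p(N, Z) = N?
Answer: -21520/197 ≈ -109.24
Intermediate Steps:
K(u) = u/8
d(v) = -45*v*(4 + v)/8 (d(v) = -5*(v + v/8)*(v + 4) = -5*9*v/8*(4 + v) = -45*v*(4 + v)/8)
F(R) = -7 + 2*R/(-180 + R) (F(R) = -7 + (R + R)/(R + (45/8)*4*(-4 - 1*4)) = -7 + (2*R)/(R + (45/8)*4*(-4 - 4)) = -7 + (2*R)/(R + (45/8)*4*(-8)) = -7 + (2*R)/(R - 180) = -7 + (2*R)/(-180 + R) = -7 + 2*R/(-180 + R))
F(-2*6 - 5)*16 = (5*(252 - (-2*6 - 5))/(-180 + (-2*6 - 5)))*16 = (5*(252 - (-12 - 5))/(-180 + (-12 - 5)))*16 = (5*(252 - 1*(-17))/(-180 - 17))*16 = (5*(252 + 17)/(-197))*16 = (5*(-1/197)*269)*16 = -1345/197*16 = -21520/197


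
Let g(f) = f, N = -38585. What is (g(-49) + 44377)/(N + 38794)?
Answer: 44328/209 ≈ 212.10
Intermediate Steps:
(g(-49) + 44377)/(N + 38794) = (-49 + 44377)/(-38585 + 38794) = 44328/209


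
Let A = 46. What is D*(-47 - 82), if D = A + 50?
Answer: -12384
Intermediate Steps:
D = 96 (D = 46 + 50 = 96)
D*(-47 - 82) = 96*(-47 - 82) = 96*(-129) = -12384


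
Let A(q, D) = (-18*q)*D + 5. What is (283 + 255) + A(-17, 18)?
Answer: 6051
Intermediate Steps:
A(q, D) = 5 - 18*D*q (A(q, D) = -18*D*q + 5 = 5 - 18*D*q)
(283 + 255) + A(-17, 18) = (283 + 255) + (5 - 18*18*(-17)) = 538 + (5 + 5508) = 538 + 5513 = 6051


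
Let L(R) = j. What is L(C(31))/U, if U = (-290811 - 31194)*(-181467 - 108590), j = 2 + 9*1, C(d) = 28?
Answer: 11/93399804285 ≈ 1.1777e-10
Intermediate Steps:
j = 11 (j = 2 + 9 = 11)
L(R) = 11
U = 93399804285 (U = -322005*(-290057) = 93399804285)
L(C(31))/U = 11/93399804285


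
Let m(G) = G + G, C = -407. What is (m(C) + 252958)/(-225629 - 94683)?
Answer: -31518/40039 ≈ -0.78718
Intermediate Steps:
m(G) = 2*G
(m(C) + 252958)/(-225629 - 94683) = (2*(-407) + 252958)/(-225629 - 94683) = (-814 + 252958)/(-320312) = 252144*(-1/320312) = -31518/40039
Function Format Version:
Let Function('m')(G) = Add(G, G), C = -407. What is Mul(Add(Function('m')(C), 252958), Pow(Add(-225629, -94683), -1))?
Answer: Rational(-31518, 40039) ≈ -0.78718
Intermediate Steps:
Function('m')(G) = Mul(2, G)
Mul(Add(Function('m')(C), 252958), Pow(Add(-225629, -94683), -1)) = Mul(Add(Mul(2, -407), 252958), Pow(Add(-225629, -94683), -1)) = Mul(Add(-814, 252958), Pow(-320312, -1)) = Mul(252144, Rational(-1, 320312)) = Rational(-31518, 40039)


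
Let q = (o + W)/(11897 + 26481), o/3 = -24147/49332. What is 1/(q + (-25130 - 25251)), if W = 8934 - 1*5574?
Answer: -631087832/31794780836299 ≈ -1.9849e-5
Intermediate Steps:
W = 3360 (W = 8934 - 5574 = 3360)
o = -24147/16444 (o = 3*(-24147/49332) = 3*(-24147*1/49332) = 3*(-8049/16444) = -24147/16444 ≈ -1.4684)
q = 55227693/631087832 (q = (-24147/16444 + 3360)/(11897 + 26481) = (55227693/16444)/38378 = (55227693/16444)*(1/38378) = 55227693/631087832 ≈ 0.087512)
1/(q + (-25130 - 25251)) = 1/(55227693/631087832 + (-25130 - 25251)) = 1/(55227693/631087832 - 50381) = 1/(-31794780836299/631087832) = -631087832/31794780836299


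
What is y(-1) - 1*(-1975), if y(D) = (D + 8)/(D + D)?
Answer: 3943/2 ≈ 1971.5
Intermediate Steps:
y(D) = (8 + D)/(2*D) (y(D) = (8 + D)/((2*D)) = (8 + D)*(1/(2*D)) = (8 + D)/(2*D))
y(-1) - 1*(-1975) = (1/2)*(8 - 1)/(-1) - 1*(-1975) = (1/2)*(-1)*7 + 1975 = -7/2 + 1975 = 3943/2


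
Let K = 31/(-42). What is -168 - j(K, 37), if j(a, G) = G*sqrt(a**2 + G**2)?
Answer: -168 - 37*sqrt(2415877)/42 ≈ -1537.3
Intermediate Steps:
K = -31/42 (K = 31*(-1/42) = -31/42 ≈ -0.73810)
j(a, G) = G*sqrt(G**2 + a**2)
-168 - j(K, 37) = -168 - 37*sqrt(37**2 + (-31/42)**2) = -168 - 37*sqrt(1369 + 961/1764) = -168 - 37*sqrt(2415877/1764) = -168 - 37*sqrt(2415877)/42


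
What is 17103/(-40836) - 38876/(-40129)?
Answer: 300404683/546235948 ≈ 0.54995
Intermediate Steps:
17103/(-40836) - 38876/(-40129) = 17103*(-1/40836) - 38876*(-1/40129) = -5701/13612 + 38876/40129 = 300404683/546235948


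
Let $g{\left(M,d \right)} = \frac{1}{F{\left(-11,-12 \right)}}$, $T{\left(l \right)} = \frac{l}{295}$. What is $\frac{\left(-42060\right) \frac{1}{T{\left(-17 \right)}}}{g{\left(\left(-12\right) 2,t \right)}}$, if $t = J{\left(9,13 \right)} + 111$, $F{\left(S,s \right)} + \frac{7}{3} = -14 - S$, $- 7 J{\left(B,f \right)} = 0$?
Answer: $- \frac{66174400}{17} \approx -3.8926 \cdot 10^{6}$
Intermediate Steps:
$J{\left(B,f \right)} = 0$ ($J{\left(B,f \right)} = \left(- \frac{1}{7}\right) 0 = 0$)
$F{\left(S,s \right)} = - \frac{49}{3} - S$ ($F{\left(S,s \right)} = - \frac{7}{3} - \left(14 + S\right) = - \frac{49}{3} - S$)
$T{\left(l \right)} = \frac{l}{295}$ ($T{\left(l \right)} = l \frac{1}{295} = \frac{l}{295}$)
$t = 111$ ($t = 0 + 111 = 111$)
$g{\left(M,d \right)} = - \frac{3}{16}$ ($g{\left(M,d \right)} = \frac{1}{- \frac{49}{3} - -11} = \frac{1}{- \frac{49}{3} + 11} = \frac{1}{- \frac{16}{3}} = - \frac{3}{16}$)
$\frac{\left(-42060\right) \frac{1}{T{\left(-17 \right)}}}{g{\left(\left(-12\right) 2,t \right)}} = \frac{\left(-42060\right) \frac{1}{\frac{1}{295} \left(-17\right)}}{- \frac{3}{16}} = - \frac{42060}{- \frac{17}{295}} \left(- \frac{16}{3}\right) = \left(-42060\right) \left(- \frac{295}{17}\right) \left(- \frac{16}{3}\right) = \frac{12407700}{17} \left(- \frac{16}{3}\right) = - \frac{66174400}{17}$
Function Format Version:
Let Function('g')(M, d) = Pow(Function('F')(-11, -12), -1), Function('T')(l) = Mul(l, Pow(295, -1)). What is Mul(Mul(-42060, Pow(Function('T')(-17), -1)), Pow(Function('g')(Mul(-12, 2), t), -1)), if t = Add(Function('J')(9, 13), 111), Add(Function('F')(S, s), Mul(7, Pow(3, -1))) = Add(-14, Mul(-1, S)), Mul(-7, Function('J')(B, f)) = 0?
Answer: Rational(-66174400, 17) ≈ -3.8926e+6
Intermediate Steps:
Function('J')(B, f) = 0 (Function('J')(B, f) = Mul(Rational(-1, 7), 0) = 0)
Function('F')(S, s) = Add(Rational(-49, 3), Mul(-1, S)) (Function('F')(S, s) = Add(Rational(-7, 3), Add(-14, Mul(-1, S))) = Add(Rational(-49, 3), Mul(-1, S)))
Function('T')(l) = Mul(Rational(1, 295), l) (Function('T')(l) = Mul(l, Rational(1, 295)) = Mul(Rational(1, 295), l))
t = 111 (t = Add(0, 111) = 111)
Function('g')(M, d) = Rational(-3, 16) (Function('g')(M, d) = Pow(Add(Rational(-49, 3), Mul(-1, -11)), -1) = Pow(Add(Rational(-49, 3), 11), -1) = Pow(Rational(-16, 3), -1) = Rational(-3, 16))
Mul(Mul(-42060, Pow(Function('T')(-17), -1)), Pow(Function('g')(Mul(-12, 2), t), -1)) = Mul(Mul(-42060, Pow(Mul(Rational(1, 295), -17), -1)), Pow(Rational(-3, 16), -1)) = Mul(Mul(-42060, Pow(Rational(-17, 295), -1)), Rational(-16, 3)) = Mul(Mul(-42060, Rational(-295, 17)), Rational(-16, 3)) = Mul(Rational(12407700, 17), Rational(-16, 3)) = Rational(-66174400, 17)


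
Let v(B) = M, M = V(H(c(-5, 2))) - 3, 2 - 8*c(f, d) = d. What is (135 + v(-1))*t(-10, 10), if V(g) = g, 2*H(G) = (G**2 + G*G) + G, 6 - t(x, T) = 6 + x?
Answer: 1320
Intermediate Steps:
t(x, T) = -x (t(x, T) = 6 - (6 + x) = 6 + (-6 - x) = -x)
c(f, d) = 1/4 - d/8
H(G) = G**2 + G/2 (H(G) = ((G**2 + G*G) + G)/2 = ((G**2 + G**2) + G)/2 = (2*G**2 + G)/2 = (G + 2*G**2)/2 = G**2 + G/2)
M = -3 (M = (1/4 - 1/8*2)*(1/2 + (1/4 - 1/8*2)) - 3 = (1/4 - 1/4)*(1/2 + (1/4 - 1/4)) - 3 = 0*(1/2 + 0) - 3 = 0*(1/2) - 3 = 0 - 3 = -3)
v(B) = -3
(135 + v(-1))*t(-10, 10) = (135 - 3)*(-1*(-10)) = 132*10 = 1320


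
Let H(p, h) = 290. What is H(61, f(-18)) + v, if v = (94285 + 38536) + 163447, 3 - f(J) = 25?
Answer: 296558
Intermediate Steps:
f(J) = -22 (f(J) = 3 - 1*25 = 3 - 25 = -22)
v = 296268 (v = 132821 + 163447 = 296268)
H(61, f(-18)) + v = 290 + 296268 = 296558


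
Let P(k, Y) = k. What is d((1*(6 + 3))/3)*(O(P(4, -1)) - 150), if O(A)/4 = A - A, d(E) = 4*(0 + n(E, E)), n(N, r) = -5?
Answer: 3000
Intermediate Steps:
d(E) = -20 (d(E) = 4*(0 - 5) = 4*(-5) = -20)
O(A) = 0 (O(A) = 4*(A - A) = 4*0 = 0)
d((1*(6 + 3))/3)*(O(P(4, -1)) - 150) = -20*(0 - 150) = -20*(-150) = 3000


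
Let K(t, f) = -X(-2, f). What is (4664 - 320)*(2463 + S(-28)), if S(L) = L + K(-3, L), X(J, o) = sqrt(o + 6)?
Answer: 10577640 - 4344*I*sqrt(22) ≈ 1.0578e+7 - 20375.0*I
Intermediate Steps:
X(J, o) = sqrt(6 + o)
K(t, f) = -sqrt(6 + f)
S(L) = L - sqrt(6 + L)
(4664 - 320)*(2463 + S(-28)) = (4664 - 320)*(2463 + (-28 - sqrt(6 - 28))) = 4344*(2463 + (-28 - sqrt(-22))) = 4344*(2463 + (-28 - I*sqrt(22))) = 4344*(2435 - I*sqrt(22)) = 10577640 - 4344*I*sqrt(22)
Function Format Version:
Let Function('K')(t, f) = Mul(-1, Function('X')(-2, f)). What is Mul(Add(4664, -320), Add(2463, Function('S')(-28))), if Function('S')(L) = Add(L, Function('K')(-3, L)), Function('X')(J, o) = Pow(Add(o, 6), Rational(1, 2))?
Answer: Add(10577640, Mul(-4344, I, Pow(22, Rational(1, 2)))) ≈ Add(1.0578e+7, Mul(-20375., I))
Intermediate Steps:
Function('X')(J, o) = Pow(Add(6, o), Rational(1, 2))
Function('K')(t, f) = Mul(-1, Pow(Add(6, f), Rational(1, 2)))
Function('S')(L) = Add(L, Mul(-1, Pow(Add(6, L), Rational(1, 2))))
Mul(Add(4664, -320), Add(2463, Function('S')(-28))) = Mul(Add(4664, -320), Add(2463, Add(-28, Mul(-1, Pow(Add(6, -28), Rational(1, 2)))))) = Mul(4344, Add(2463, Add(-28, Mul(-1, Pow(-22, Rational(1, 2)))))) = Mul(4344, Add(2463, Add(-28, Mul(-1, Mul(I, Pow(22, Rational(1, 2))))))) = Mul(4344, Add(2463, Add(-28, Mul(-1, I, Pow(22, Rational(1, 2)))))) = Mul(4344, Add(2435, Mul(-1, I, Pow(22, Rational(1, 2))))) = Add(10577640, Mul(-4344, I, Pow(22, Rational(1, 2))))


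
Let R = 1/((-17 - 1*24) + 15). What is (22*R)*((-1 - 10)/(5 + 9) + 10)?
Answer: -1419/182 ≈ -7.7967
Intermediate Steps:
R = -1/26 (R = 1/((-17 - 24) + 15) = 1/(-41 + 15) = 1/(-26) = -1/26 ≈ -0.038462)
(22*R)*((-1 - 10)/(5 + 9) + 10) = (22*(-1/26))*((-1 - 10)/(5 + 9) + 10) = -11*(-11/14 + 10)/13 = -11/13*129/14 = -1419/182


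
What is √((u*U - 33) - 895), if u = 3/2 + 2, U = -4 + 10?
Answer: I*√907 ≈ 30.116*I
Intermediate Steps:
U = 6
u = 7/2 (u = (½)*3 + 2 = 3/2 + 2 = 7/2 ≈ 3.5000)
√((u*U - 33) - 895) = √(((7/2)*6 - 33) - 895) = √((21 - 33) - 895) = √(-12 - 895) = √(-907) = I*√907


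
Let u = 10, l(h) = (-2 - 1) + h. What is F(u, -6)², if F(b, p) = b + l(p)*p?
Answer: 4096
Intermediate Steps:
l(h) = -3 + h
F(b, p) = b + p*(-3 + p) (F(b, p) = b + (-3 + p)*p = b + p*(-3 + p))
F(u, -6)² = (10 - 6*(-3 - 6))² = (10 - 6*(-9))² = (10 + 54)² = 64² = 4096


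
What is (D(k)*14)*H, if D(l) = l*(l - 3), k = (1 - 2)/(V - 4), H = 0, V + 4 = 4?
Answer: 0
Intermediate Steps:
V = 0 (V = -4 + 4 = 0)
k = ¼ (k = (1 - 2)/(0 - 4) = -1/(-4) = -1*(-¼) = ¼ ≈ 0.25000)
D(l) = l*(-3 + l)
(D(k)*14)*H = (((-3 + ¼)/4)*14)*0 = (((¼)*(-11/4))*14)*0 = -11/16*14*0 = -77/8*0 = 0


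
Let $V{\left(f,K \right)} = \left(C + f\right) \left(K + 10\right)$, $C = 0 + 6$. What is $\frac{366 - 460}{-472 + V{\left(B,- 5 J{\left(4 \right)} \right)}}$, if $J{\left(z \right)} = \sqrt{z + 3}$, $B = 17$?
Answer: $- \frac{22748}{34011} + \frac{10810 \sqrt{7}}{34011} \approx 0.17208$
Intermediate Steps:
$C = 6$
$J{\left(z \right)} = \sqrt{3 + z}$
$V{\left(f,K \right)} = \left(6 + f\right) \left(10 + K\right)$ ($V{\left(f,K \right)} = \left(6 + f\right) \left(K + 10\right) = \left(6 + f\right) \left(10 + K\right)$)
$\frac{366 - 460}{-472 + V{\left(B,- 5 J{\left(4 \right)} \right)}} = \frac{366 - 460}{-472 + \left(60 + 6 \left(- 5 \sqrt{3 + 4}\right) + 10 \cdot 17 + - 5 \sqrt{3 + 4} \cdot 17\right)} = - \frac{94}{-472 + \left(60 + 6 \left(- 5 \sqrt{7}\right) + 170 + - 5 \sqrt{7} \cdot 17\right)} = - \frac{94}{-472 + \left(60 - 30 \sqrt{7} + 170 - 85 \sqrt{7}\right)} = - \frac{94}{-472 + \left(230 - 115 \sqrt{7}\right)} = - \frac{94}{-242 - 115 \sqrt{7}}$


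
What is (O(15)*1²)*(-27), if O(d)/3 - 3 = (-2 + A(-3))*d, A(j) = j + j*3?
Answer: 16767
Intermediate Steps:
A(j) = 4*j (A(j) = j + 3*j = 4*j)
O(d) = 9 - 42*d (O(d) = 9 + 3*((-2 + 4*(-3))*d) = 9 + 3*((-2 - 12)*d) = 9 + 3*(-14*d) = 9 - 42*d)
(O(15)*1²)*(-27) = ((9 - 42*15)*1²)*(-27) = ((9 - 630)*1)*(-27) = -621*1*(-27) = -621*(-27) = 16767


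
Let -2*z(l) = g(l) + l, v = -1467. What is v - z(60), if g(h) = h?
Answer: -1407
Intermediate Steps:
z(l) = -l (z(l) = -(l + l)/2 = -l)
v - z(60) = -1467 - (-1)*60 = -1467 - 1*(-60) = -1467 + 60 = -1407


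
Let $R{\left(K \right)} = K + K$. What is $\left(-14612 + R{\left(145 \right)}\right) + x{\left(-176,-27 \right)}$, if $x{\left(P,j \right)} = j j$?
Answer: $-13593$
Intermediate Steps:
$x{\left(P,j \right)} = j^{2}$
$R{\left(K \right)} = 2 K$
$\left(-14612 + R{\left(145 \right)}\right) + x{\left(-176,-27 \right)} = \left(-14612 + 2 \cdot 145\right) + \left(-27\right)^{2} = \left(-14612 + 290\right) + 729 = -14322 + 729 = -13593$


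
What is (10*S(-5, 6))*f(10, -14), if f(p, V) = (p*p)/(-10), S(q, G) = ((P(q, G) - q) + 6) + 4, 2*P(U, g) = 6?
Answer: -1800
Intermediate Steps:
P(U, g) = 3 (P(U, g) = (½)*6 = 3)
S(q, G) = 13 - q (S(q, G) = ((3 - q) + 6) + 4 = (9 - q) + 4 = 13 - q)
f(p, V) = -p²/10 (f(p, V) = p²*(-⅒) = -p²/10)
(10*S(-5, 6))*f(10, -14) = (10*(13 - 1*(-5)))*(-⅒*10²) = (10*(13 + 5))*(-⅒*100) = (10*18)*(-10) = 180*(-10) = -1800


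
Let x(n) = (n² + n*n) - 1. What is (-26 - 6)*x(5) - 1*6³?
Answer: -1784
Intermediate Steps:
x(n) = -1 + 2*n² (x(n) = (n² + n²) - 1 = 2*n² - 1 = -1 + 2*n²)
(-26 - 6)*x(5) - 1*6³ = (-26 - 6)*(-1 + 2*5²) - 1*6³ = -32*(-1 + 2*25) - 1*216 = -32*(-1 + 50) - 216 = -32*49 - 216 = -1568 - 216 = -1784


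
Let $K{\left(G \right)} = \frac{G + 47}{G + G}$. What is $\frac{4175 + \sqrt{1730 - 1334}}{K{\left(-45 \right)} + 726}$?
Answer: $\frac{187875}{32669} + \frac{270 \sqrt{11}}{32669} \approx 5.7783$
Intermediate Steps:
$K{\left(G \right)} = \frac{47 + G}{2 G}$
$\frac{4175 + \sqrt{1730 - 1334}}{K{\left(-45 \right)} + 726} = \frac{4175 + \sqrt{1730 - 1334}}{\frac{47 - 45}{2 \left(-45\right)} + 726} = \frac{4175 + \sqrt{396}}{\frac{1}{2} \left(- \frac{1}{45}\right) 2 + 726} = \frac{4175 + 6 \sqrt{11}}{- \frac{1}{45} + 726} = \frac{4175 + 6 \sqrt{11}}{\frac{32669}{45}} = \left(4175 + 6 \sqrt{11}\right) \frac{45}{32669} = \frac{187875}{32669} + \frac{270 \sqrt{11}}{32669}$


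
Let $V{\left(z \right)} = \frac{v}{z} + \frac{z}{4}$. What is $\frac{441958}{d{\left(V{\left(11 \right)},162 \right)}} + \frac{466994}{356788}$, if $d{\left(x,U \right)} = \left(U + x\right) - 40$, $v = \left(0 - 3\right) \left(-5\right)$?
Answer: $\frac{3470372514741}{989908306} \approx 3505.8$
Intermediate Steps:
$v = 15$ ($v = \left(-3\right) \left(-5\right) = 15$)
$V{\left(z \right)} = \frac{15}{z} + \frac{z}{4}$
$d{\left(x,U \right)} = -40 + U + x$
$\frac{441958}{d{\left(V{\left(11 \right)},162 \right)}} + \frac{466994}{356788} = \frac{441958}{-40 + 162 + \left(\frac{15}{11} + \frac{1}{4} \cdot 11\right)} + \frac{466994}{356788} = \frac{441958}{-40 + 162 + \left(15 \cdot \frac{1}{11} + \frac{11}{4}\right)} + 466994 \cdot \frac{1}{356788} = \frac{441958}{-40 + 162 + \left(\frac{15}{11} + \frac{11}{4}\right)} + \frac{233497}{178394} = \frac{441958}{-40 + 162 + \frac{181}{44}} + \frac{233497}{178394} = \frac{441958}{\frac{5549}{44}} + \frac{233497}{178394} = 441958 \cdot \frac{44}{5549} + \frac{233497}{178394} = \frac{19446152}{5549} + \frac{233497}{178394} = \frac{3470372514741}{989908306}$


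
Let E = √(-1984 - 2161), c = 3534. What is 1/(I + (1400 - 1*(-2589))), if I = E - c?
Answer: 91/42234 - I*√4145/211170 ≈ 0.0021547 - 0.00030488*I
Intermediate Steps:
E = I*√4145 (E = √(-4145) = I*√4145 ≈ 64.382*I)
I = -3534 + I*√4145 (I = I*√4145 - 1*3534 = I*√4145 - 3534 = -3534 + I*√4145 ≈ -3534.0 + 64.382*I)
1/(I + (1400 - 1*(-2589))) = 1/((-3534 + I*√4145) + (1400 - 1*(-2589))) = 1/((-3534 + I*√4145) + (1400 + 2589)) = 1/((-3534 + I*√4145) + 3989) = 1/(455 + I*√4145)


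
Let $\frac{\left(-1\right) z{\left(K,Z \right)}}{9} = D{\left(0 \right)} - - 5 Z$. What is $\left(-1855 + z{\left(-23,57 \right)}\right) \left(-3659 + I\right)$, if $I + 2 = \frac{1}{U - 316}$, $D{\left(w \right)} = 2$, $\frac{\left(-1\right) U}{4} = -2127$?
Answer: $\frac{66549831509}{4096} \approx 1.6248 \cdot 10^{7}$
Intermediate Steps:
$U = 8508$ ($U = \left(-4\right) \left(-2127\right) = 8508$)
$z{\left(K,Z \right)} = -18 - 45 Z$ ($z{\left(K,Z \right)} = - 9 \left(2 - - 5 Z\right) = - 9 \left(2 + 5 Z\right) = -18 - 45 Z$)
$I = - \frac{16383}{8192}$ ($I = -2 + \frac{1}{8508 - 316} = -2 + \frac{1}{8192} = - \frac{16383}{8192} \approx -1.9999$)
$\left(-1855 + z{\left(-23,57 \right)}\right) \left(-3659 + I\right) = \left(-1855 - 2583\right) \left(-3659 - \frac{16383}{8192}\right) = \left(-1855 - 2583\right) \left(- \frac{29990911}{8192}\right) = \left(-4438\right) \left(- \frac{29990911}{8192}\right) = \frac{66549831509}{4096}$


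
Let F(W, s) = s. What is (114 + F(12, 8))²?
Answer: 14884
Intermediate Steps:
(114 + F(12, 8))² = (114 + 8)² = 122² = 14884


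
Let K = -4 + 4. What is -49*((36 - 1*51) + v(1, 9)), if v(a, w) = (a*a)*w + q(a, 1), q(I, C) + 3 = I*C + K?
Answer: 392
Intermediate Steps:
K = 0
q(I, C) = -3 + C*I (q(I, C) = -3 + (I*C + 0) = -3 + (C*I + 0) = -3 + C*I)
v(a, w) = -3 + a + w*a² (v(a, w) = (a*a)*w + (-3 + 1*a) = a²*w + (-3 + a) = w*a² + (-3 + a) = -3 + a + w*a²)
-49*((36 - 1*51) + v(1, 9)) = -49*((36 - 1*51) + (-3 + 1 + 9*1²)) = -49*((36 - 51) + (-3 + 1 + 9*1)) = -49*(-15 + (-3 + 1 + 9)) = -49*(-15 + 7) = -49*(-8) = 392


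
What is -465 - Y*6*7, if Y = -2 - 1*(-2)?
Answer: -465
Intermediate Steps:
Y = 0 (Y = -2 + 2 = 0)
-465 - Y*6*7 = -465 - 0*6*7 = -465 - 0*7 = -465 - 1*0 = -465 + 0 = -465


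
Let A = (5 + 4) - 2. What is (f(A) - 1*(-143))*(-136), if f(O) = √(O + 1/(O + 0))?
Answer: -19448 - 680*√14/7 ≈ -19811.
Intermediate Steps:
A = 7 (A = 9 - 2 = 7)
f(O) = √(O + 1/O)
(f(A) - 1*(-143))*(-136) = (√(7 + 1/7) - 1*(-143))*(-136) = (√(7 + ⅐) + 143)*(-136) = (√(50/7) + 143)*(-136) = (5*√14/7 + 143)*(-136) = (143 + 5*√14/7)*(-136) = -19448 - 680*√14/7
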